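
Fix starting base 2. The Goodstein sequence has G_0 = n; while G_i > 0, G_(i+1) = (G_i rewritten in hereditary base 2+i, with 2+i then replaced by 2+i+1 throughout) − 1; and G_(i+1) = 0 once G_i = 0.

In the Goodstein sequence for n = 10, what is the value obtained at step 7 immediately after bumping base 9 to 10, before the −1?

G_0=10  [base 2] 2^(2 + 1) + 2  →[2↦3]→  3^(3 + 1) + 3 = 84  −1 ⇒ G_1=83
G_1=83  [base 3] 3^(3 + 1) + 2  →[3↦4]→  4^(4 + 1) + 2 = 1026  −1 ⇒ G_2=1025
G_2=1025  [base 4] 4^(4 + 1) + 1  →[4↦5]→  5^(5 + 1) + 1 = 15626  −1 ⇒ G_3=15625
G_3=15625  [base 5] 5^(5 + 1)  →[5↦6]→  6^(6 + 1) = 279936  −1 ⇒ G_4=279935
G_4=279935  [base 6] 5·6^6 + 5·6^5 + 5·6^4 + 5·6^3 + 5·6^2 + 5·6 + 5  →[6↦7]→  5·7^7 + 5·7^5 + 5·7^4 + 5·7^3 + 5·7^2 + 5·7 + 5 = 4215755  −1 ⇒ G_5=4215754
G_5=4215754  [base 7] 5·7^7 + 5·7^5 + 5·7^4 + 5·7^3 + 5·7^2 + 5·7 + 4  →[7↦8]→  5·8^8 + 5·8^5 + 5·8^4 + 5·8^3 + 5·8^2 + 5·8 + 4 = 84073324  −1 ⇒ G_6=84073323
G_6=84073323  [base 8] 5·8^8 + 5·8^5 + 5·8^4 + 5·8^3 + 5·8^2 + 5·8 + 3  →[8↦9]→  5·9^9 + 5·9^5 + 5·9^4 + 5·9^3 + 5·9^2 + 5·9 + 3 = 1937434593  −1 ⇒ G_7=1937434592
G_7=1937434592  [base 9] 5·9^9 + 5·9^5 + 5·9^4 + 5·9^3 + 5·9^2 + 5·9 + 2  →[9↦10]→  5·10^10 + 5·10^5 + 5·10^4 + 5·10^3 + 5·10^2 + 5·10 + 2 = 50000555552  −1 ⇒ G_8=50000555551

50000555552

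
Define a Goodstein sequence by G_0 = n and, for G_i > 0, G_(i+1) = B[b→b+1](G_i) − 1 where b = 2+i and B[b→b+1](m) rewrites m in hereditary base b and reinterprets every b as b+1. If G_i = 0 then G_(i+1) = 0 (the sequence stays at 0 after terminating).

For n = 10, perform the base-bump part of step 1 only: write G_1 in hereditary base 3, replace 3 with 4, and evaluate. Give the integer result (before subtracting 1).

(0) 10|_2 = 2^(2 + 1) + 2 ↦ 3^(3 + 1) + 3|_3 = 84 ⇒ 83
(1) 83|_3 = 3^(3 + 1) + 2 ↦ 4^(4 + 1) + 2|_4 = 1026 ⇒ 1025

1026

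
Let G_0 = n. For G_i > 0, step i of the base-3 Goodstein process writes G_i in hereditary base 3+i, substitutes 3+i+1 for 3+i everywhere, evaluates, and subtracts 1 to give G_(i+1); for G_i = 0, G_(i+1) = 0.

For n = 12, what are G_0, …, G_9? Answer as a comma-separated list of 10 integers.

step 0: 12 = 3^2 + 3; sub 4 for 3: 4^2 + 4; = 20; G_1 = 20−1 = 19
step 1: 19 = 4^2 + 3; sub 5 for 4: 5^2 + 3; = 28; G_2 = 28−1 = 27
step 2: 27 = 5^2 + 2; sub 6 for 5: 6^2 + 2; = 38; G_3 = 38−1 = 37
step 3: 37 = 6^2 + 1; sub 7 for 6: 7^2 + 1; = 50; G_4 = 50−1 = 49
step 4: 49 = 7^2; sub 8 for 7: 8^2; = 64; G_5 = 64−1 = 63
step 5: 63 = 7·8 + 7; sub 9 for 8: 7·9 + 7; = 70; G_6 = 70−1 = 69
step 6: 69 = 7·9 + 6; sub 10 for 9: 7·10 + 6; = 76; G_7 = 76−1 = 75
step 7: 75 = 7·10 + 5; sub 11 for 10: 7·11 + 5; = 82; G_8 = 82−1 = 81
step 8: 81 = 7·11 + 4; sub 12 for 11: 7·12 + 4; = 88; G_9 = 88−1 = 87

12, 19, 27, 37, 49, 63, 69, 75, 81, 87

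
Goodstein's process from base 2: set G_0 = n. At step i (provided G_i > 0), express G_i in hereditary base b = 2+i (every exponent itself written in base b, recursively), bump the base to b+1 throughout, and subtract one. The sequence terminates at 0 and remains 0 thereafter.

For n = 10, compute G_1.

[0] 10 ≡ 2^(2 + 1) + 2 (base 2). Lift 3: 84. −1: 83.
[1] 83 ≡ 3^(3 + 1) + 2 (base 3). Lift 4: 1026. −1: 1025.

83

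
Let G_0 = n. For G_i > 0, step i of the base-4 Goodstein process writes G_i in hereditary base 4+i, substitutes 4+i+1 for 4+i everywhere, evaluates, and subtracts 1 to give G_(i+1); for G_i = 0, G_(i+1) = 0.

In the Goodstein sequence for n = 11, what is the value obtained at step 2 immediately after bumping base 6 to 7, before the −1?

15

[0] 11 ≡ 2·4 + 3 (base 4). Lift 5: 13. −1: 12.
[1] 12 ≡ 2·5 + 2 (base 5). Lift 6: 14. −1: 13.
[2] 13 ≡ 2·6 + 1 (base 6). Lift 7: 15. −1: 14.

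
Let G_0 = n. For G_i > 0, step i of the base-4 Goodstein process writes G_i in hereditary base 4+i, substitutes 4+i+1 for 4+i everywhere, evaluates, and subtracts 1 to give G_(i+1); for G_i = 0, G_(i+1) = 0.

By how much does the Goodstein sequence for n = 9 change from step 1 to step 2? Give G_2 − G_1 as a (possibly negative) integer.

9 —HB4→ 2·4 + 1 —bump→ 2·5 + 1 = 11 —(−1)→ 10
10 —HB5→ 2·5 —bump→ 2·6 = 12 —(−1)→ 11

1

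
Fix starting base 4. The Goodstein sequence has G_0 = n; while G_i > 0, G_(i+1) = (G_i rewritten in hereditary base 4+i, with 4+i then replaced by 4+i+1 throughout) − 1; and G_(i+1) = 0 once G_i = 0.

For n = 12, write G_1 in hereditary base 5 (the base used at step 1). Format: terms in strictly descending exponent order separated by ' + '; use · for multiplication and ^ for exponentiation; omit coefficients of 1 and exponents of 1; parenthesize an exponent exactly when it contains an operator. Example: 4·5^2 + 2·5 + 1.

2·5 + 4

G_0=12  [base 4] 3·4  →[4↦5]→  3·5 = 15  −1 ⇒ G_1=14
G_1=14  [base 5] 2·5 + 4  →[5↦6]→  2·6 + 4 = 16  −1 ⇒ G_2=15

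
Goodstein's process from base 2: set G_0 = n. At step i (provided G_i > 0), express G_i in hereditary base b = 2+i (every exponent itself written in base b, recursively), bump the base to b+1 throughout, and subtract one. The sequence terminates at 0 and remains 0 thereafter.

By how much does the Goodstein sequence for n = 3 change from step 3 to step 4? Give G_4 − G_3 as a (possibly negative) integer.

base 2: 3 = 2 + 1; at 3: 3 + 1 = 4; next = 3
base 3: 3 = 3; at 4: 4 = 4; next = 3
base 4: 3 = 3; at 5: 3 = 3; next = 2
base 5: 2 = 2; at 6: 2 = 2; next = 1

-1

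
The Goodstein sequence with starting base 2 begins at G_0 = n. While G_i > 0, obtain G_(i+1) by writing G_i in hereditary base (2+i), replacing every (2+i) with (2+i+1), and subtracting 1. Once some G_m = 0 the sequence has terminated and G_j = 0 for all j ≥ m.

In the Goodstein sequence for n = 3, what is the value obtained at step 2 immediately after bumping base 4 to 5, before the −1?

3

G_0=3  [base 2] 2 + 1  →[2↦3]→  3 + 1 = 4  −1 ⇒ G_1=3
G_1=3  [base 3] 3  →[3↦4]→  4 = 4  −1 ⇒ G_2=3
G_2=3  [base 4] 3  →[4↦5]→  3 = 3  −1 ⇒ G_3=2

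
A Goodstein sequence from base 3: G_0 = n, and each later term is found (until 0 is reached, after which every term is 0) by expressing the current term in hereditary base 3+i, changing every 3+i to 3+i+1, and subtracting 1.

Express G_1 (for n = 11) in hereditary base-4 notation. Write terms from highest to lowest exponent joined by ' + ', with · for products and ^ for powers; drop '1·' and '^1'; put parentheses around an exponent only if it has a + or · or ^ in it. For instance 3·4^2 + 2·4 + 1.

4^2 + 1

[0] 11 ≡ 3^2 + 2 (base 3). Lift 4: 18. −1: 17.
[1] 17 ≡ 4^2 + 1 (base 4). Lift 5: 26. −1: 25.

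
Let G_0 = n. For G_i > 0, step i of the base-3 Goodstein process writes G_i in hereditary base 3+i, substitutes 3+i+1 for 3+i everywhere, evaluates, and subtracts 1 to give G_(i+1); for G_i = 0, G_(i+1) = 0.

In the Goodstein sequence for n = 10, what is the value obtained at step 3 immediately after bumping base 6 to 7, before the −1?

31

(0) 10|_3 = 3^2 + 1 ↦ 4^2 + 1|_4 = 17 ⇒ 16
(1) 16|_4 = 4^2 ↦ 5^2|_5 = 25 ⇒ 24
(2) 24|_5 = 4·5 + 4 ↦ 4·6 + 4|_6 = 28 ⇒ 27
(3) 27|_6 = 4·6 + 3 ↦ 4·7 + 3|_7 = 31 ⇒ 30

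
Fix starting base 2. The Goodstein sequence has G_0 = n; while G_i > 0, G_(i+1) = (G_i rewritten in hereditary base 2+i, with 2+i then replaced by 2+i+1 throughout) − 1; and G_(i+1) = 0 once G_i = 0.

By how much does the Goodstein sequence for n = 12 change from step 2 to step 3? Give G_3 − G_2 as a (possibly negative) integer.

14620

base 2: 12 = 2^(2 + 1) + 2^2; at 3: 3^(3 + 1) + 3^3 = 108; next = 107
base 3: 107 = 3^(3 + 1) + 2·3^2 + 2·3 + 2; at 4: 4^(4 + 1) + 2·4^2 + 2·4 + 2 = 1066; next = 1065
base 4: 1065 = 4^(4 + 1) + 2·4^2 + 2·4 + 1; at 5: 5^(5 + 1) + 2·5^2 + 2·5 + 1 = 15686; next = 15685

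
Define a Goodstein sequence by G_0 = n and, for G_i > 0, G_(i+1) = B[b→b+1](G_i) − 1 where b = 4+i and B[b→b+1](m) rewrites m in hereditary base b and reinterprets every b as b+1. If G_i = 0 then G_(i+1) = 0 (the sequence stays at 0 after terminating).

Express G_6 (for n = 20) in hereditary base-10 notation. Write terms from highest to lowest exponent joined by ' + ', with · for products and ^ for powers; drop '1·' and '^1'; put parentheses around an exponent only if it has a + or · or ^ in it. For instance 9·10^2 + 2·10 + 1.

G_0 = 20. HB_4(20) = 4^2 + 4. Bump = 30. G_1 = 29.
G_1 = 29. HB_5(29) = 5^2 + 4. Bump = 40. G_2 = 39.
G_2 = 39. HB_6(39) = 6^2 + 3. Bump = 52. G_3 = 51.
G_3 = 51. HB_7(51) = 7^2 + 2. Bump = 66. G_4 = 65.
G_4 = 65. HB_8(65) = 8^2 + 1. Bump = 82. G_5 = 81.
G_5 = 81. HB_9(81) = 9^2. Bump = 100. G_6 = 99.

9·10 + 9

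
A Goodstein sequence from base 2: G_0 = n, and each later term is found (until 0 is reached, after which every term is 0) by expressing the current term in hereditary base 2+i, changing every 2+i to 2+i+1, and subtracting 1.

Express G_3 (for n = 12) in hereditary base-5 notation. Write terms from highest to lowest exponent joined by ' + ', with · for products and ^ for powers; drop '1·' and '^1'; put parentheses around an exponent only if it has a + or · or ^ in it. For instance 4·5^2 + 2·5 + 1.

5^(5 + 1) + 2·5^2 + 2·5

i=0: 12 = 2^(2 + 1) + 2^2 (b=2); 2→3: 3^(3 + 1) + 3^3 = 108; 108−1 = 107
i=1: 107 = 3^(3 + 1) + 2·3^2 + 2·3 + 2 (b=3); 3→4: 4^(4 + 1) + 2·4^2 + 2·4 + 2 = 1066; 1066−1 = 1065
i=2: 1065 = 4^(4 + 1) + 2·4^2 + 2·4 + 1 (b=4); 4→5: 5^(5 + 1) + 2·5^2 + 2·5 + 1 = 15686; 15686−1 = 15685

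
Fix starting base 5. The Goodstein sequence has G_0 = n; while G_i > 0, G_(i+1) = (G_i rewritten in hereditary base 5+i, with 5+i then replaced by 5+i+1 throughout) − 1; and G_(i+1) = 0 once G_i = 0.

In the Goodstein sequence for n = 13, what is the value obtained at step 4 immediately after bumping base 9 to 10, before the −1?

base 5: 13 = 2·5 + 3; at 6: 2·6 + 3 = 15; next = 14
base 6: 14 = 2·6 + 2; at 7: 2·7 + 2 = 16; next = 15
base 7: 15 = 2·7 + 1; at 8: 2·8 + 1 = 17; next = 16
base 8: 16 = 2·8; at 9: 2·9 = 18; next = 17
base 9: 17 = 9 + 8; at 10: 10 + 8 = 18; next = 17

18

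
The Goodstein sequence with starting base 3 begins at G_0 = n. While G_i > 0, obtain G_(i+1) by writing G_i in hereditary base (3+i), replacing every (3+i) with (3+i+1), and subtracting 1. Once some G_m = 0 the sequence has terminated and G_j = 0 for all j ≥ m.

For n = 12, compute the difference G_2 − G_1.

12 —HB3→ 3^2 + 3 —bump→ 4^2 + 4 = 20 —(−1)→ 19
19 —HB4→ 4^2 + 3 —bump→ 5^2 + 3 = 28 —(−1)→ 27

8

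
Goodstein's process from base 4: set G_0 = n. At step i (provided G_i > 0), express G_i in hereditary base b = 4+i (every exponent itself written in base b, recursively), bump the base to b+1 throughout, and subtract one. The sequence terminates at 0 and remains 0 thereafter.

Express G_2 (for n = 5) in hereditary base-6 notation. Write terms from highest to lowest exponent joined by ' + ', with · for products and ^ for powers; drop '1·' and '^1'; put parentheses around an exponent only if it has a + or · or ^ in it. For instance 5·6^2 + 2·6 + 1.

5

(0) 5|_4 = 4 + 1 ↦ 5 + 1|_5 = 6 ⇒ 5
(1) 5|_5 = 5 ↦ 6|_6 = 6 ⇒ 5
(2) 5|_6 = 5 ↦ 5|_7 = 5 ⇒ 4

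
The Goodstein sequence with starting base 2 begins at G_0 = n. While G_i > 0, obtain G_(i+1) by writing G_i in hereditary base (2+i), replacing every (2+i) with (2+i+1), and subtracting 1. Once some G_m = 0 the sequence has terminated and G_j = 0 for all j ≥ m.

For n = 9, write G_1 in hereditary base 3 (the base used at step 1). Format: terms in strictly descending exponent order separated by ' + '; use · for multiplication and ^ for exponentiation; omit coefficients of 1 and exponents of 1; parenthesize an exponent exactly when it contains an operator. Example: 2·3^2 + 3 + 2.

9 —HB2→ 2^(2 + 1) + 1 —bump→ 3^(3 + 1) + 1 = 82 —(−1)→ 81
81 —HB3→ 3^(3 + 1) —bump→ 4^(4 + 1) = 1024 —(−1)→ 1023

3^(3 + 1)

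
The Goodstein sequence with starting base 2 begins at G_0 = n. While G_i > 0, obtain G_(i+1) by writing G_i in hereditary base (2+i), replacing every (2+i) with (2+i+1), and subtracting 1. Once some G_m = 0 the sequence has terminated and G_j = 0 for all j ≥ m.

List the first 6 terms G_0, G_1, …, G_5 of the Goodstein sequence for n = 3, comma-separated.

3, 3, 3, 2, 1, 0

(0) 3|_2 = 2 + 1 ↦ 3 + 1|_3 = 4 ⇒ 3
(1) 3|_3 = 3 ↦ 4|_4 = 4 ⇒ 3
(2) 3|_4 = 3 ↦ 3|_5 = 3 ⇒ 2
(3) 2|_5 = 2 ↦ 2|_6 = 2 ⇒ 1
(4) 1|_6 = 1 ↦ 1|_7 = 1 ⇒ 0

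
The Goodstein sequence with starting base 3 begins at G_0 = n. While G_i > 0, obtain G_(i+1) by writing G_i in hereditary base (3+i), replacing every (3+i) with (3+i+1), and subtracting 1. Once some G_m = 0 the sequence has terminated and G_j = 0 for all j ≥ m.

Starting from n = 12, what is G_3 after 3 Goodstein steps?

37

(0) 12|_3 = 3^2 + 3 ↦ 4^2 + 4|_4 = 20 ⇒ 19
(1) 19|_4 = 4^2 + 3 ↦ 5^2 + 3|_5 = 28 ⇒ 27
(2) 27|_5 = 5^2 + 2 ↦ 6^2 + 2|_6 = 38 ⇒ 37
(3) 37|_6 = 6^2 + 1 ↦ 7^2 + 1|_7 = 50 ⇒ 49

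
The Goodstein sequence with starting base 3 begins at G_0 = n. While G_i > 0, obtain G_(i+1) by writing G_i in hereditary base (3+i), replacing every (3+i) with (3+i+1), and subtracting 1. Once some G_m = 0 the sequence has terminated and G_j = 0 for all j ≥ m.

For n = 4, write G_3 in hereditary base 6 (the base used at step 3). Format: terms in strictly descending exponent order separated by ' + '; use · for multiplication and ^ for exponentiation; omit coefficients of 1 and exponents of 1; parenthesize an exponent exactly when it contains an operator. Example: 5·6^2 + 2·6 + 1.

3

[0] 4 ≡ 3 + 1 (base 3). Lift 4: 5. −1: 4.
[1] 4 ≡ 4 (base 4). Lift 5: 5. −1: 4.
[2] 4 ≡ 4 (base 5). Lift 6: 4. −1: 3.
[3] 3 ≡ 3 (base 6). Lift 7: 3. −1: 2.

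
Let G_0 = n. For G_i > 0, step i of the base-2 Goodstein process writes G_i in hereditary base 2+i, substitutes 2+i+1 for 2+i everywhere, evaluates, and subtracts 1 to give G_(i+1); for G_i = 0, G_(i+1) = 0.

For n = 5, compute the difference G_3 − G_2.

212

G_0=5  [base 2] 2^2 + 1  →[2↦3]→  3^3 + 1 = 28  −1 ⇒ G_1=27
G_1=27  [base 3] 3^3  →[3↦4]→  4^4 = 256  −1 ⇒ G_2=255
G_2=255  [base 4] 3·4^3 + 3·4^2 + 3·4 + 3  →[4↦5]→  3·5^3 + 3·5^2 + 3·5 + 3 = 468  −1 ⇒ G_3=467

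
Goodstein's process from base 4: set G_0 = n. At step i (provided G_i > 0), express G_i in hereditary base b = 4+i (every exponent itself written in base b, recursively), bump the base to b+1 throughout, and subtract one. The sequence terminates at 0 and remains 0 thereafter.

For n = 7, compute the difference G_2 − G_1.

0

[0] 7 ≡ 4 + 3 (base 4). Lift 5: 8. −1: 7.
[1] 7 ≡ 5 + 2 (base 5). Lift 6: 8. −1: 7.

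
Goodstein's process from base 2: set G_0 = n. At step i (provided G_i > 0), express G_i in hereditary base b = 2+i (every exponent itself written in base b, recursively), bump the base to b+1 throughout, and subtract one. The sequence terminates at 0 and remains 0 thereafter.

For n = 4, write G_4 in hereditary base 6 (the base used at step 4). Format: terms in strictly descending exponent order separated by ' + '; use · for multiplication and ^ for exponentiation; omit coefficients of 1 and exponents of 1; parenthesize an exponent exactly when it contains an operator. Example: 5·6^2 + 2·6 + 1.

G_0 = 4. HB_2(4) = 2^2. Bump = 27. G_1 = 26.
G_1 = 26. HB_3(26) = 2·3^2 + 2·3 + 2. Bump = 42. G_2 = 41.
G_2 = 41. HB_4(41) = 2·4^2 + 2·4 + 1. Bump = 61. G_3 = 60.
G_3 = 60. HB_5(60) = 2·5^2 + 2·5. Bump = 84. G_4 = 83.
G_4 = 83. HB_6(83) = 2·6^2 + 6 + 5. Bump = 110. G_5 = 109.

2·6^2 + 6 + 5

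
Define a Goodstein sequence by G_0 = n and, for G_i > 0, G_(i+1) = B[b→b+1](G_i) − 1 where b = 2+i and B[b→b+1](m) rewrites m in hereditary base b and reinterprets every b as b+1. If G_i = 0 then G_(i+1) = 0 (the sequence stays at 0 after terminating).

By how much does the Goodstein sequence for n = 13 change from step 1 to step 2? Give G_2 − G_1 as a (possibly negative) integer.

1171

G_0 = 13. HB_2(13) = 2^(2 + 1) + 2^2 + 1. Bump = 109. G_1 = 108.
G_1 = 108. HB_3(108) = 3^(3 + 1) + 3^3. Bump = 1280. G_2 = 1279.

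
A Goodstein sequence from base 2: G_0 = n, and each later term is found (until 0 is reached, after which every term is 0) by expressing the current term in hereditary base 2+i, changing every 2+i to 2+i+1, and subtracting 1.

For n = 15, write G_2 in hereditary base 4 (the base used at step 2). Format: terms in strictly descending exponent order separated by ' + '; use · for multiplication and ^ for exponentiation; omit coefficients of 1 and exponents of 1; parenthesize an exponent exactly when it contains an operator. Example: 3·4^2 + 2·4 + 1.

4^(4 + 1) + 4^4 + 3

(0) 15|_2 = 2^(2 + 1) + 2^2 + 2 + 1 ↦ 3^(3 + 1) + 3^3 + 3 + 1|_3 = 112 ⇒ 111
(1) 111|_3 = 3^(3 + 1) + 3^3 + 3 ↦ 4^(4 + 1) + 4^4 + 4|_4 = 1284 ⇒ 1283
(2) 1283|_4 = 4^(4 + 1) + 4^4 + 3 ↦ 5^(5 + 1) + 5^5 + 3|_5 = 18753 ⇒ 18752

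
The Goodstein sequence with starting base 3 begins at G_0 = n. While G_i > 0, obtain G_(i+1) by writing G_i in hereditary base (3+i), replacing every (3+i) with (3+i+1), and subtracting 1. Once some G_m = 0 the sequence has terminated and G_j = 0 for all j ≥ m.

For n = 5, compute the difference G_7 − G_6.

-1

5 —HB3→ 3 + 2 —bump→ 4 + 2 = 6 —(−1)→ 5
5 —HB4→ 4 + 1 —bump→ 5 + 1 = 6 —(−1)→ 5
5 —HB5→ 5 —bump→ 6 = 6 —(−1)→ 5
5 —HB6→ 5 —bump→ 5 = 5 —(−1)→ 4
4 —HB7→ 4 —bump→ 4 = 4 —(−1)→ 3
3 —HB8→ 3 —bump→ 3 = 3 —(−1)→ 2
2 —HB9→ 2 —bump→ 2 = 2 —(−1)→ 1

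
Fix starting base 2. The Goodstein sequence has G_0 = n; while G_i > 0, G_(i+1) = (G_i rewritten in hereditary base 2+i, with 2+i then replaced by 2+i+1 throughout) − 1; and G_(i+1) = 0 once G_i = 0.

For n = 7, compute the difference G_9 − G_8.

G_0 = 7. HB_2(7) = 2^2 + 2 + 1. Bump = 31. G_1 = 30.
G_1 = 30. HB_3(30) = 3^3 + 3. Bump = 260. G_2 = 259.
G_2 = 259. HB_4(259) = 4^4 + 3. Bump = 3128. G_3 = 3127.
G_3 = 3127. HB_5(3127) = 5^5 + 2. Bump = 46658. G_4 = 46657.
G_4 = 46657. HB_6(46657) = 6^6 + 1. Bump = 823544. G_5 = 823543.
G_5 = 823543. HB_7(823543) = 7^7. Bump = 16777216. G_6 = 16777215.
G_6 = 16777215. HB_8(16777215) = 7·8^7 + 7·8^6 + 7·8^5 + 7·8^4 + 7·8^3 + 7·8^2 + 7·8 + 7. Bump = 37665880. G_7 = 37665879.
G_7 = 37665879. HB_9(37665879) = 7·9^7 + 7·9^6 + 7·9^5 + 7·9^4 + 7·9^3 + 7·9^2 + 7·9 + 6. Bump = 77777776. G_8 = 77777775.
G_8 = 77777775. HB_10(77777775) = 7·10^7 + 7·10^6 + 7·10^5 + 7·10^4 + 7·10^3 + 7·10^2 + 7·10 + 5. Bump = 150051214. G_9 = 150051213.

72273438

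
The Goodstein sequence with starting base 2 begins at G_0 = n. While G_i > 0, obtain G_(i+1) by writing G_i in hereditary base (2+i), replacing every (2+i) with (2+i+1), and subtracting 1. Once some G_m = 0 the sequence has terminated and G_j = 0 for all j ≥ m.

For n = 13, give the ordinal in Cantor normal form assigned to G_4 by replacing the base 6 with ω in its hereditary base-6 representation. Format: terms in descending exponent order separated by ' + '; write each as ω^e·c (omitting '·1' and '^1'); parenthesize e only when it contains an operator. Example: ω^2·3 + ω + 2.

G_0 = 13. HB_2(13) = 2^(2 + 1) + 2^2 + 1. Bump = 109. G_1 = 108.
G_1 = 108. HB_3(108) = 3^(3 + 1) + 3^3. Bump = 1280. G_2 = 1279.
G_2 = 1279. HB_4(1279) = 4^(4 + 1) + 3·4^3 + 3·4^2 + 3·4 + 3. Bump = 16093. G_3 = 16092.
G_3 = 16092. HB_5(16092) = 5^(5 + 1) + 3·5^3 + 3·5^2 + 3·5 + 2. Bump = 280712. G_4 = 280711.
G_4 = 280711. HB_6(280711) = 6^(6 + 1) + 3·6^3 + 3·6^2 + 3·6 + 1. Bump = 5765999. G_5 = 5765998.

ω^(ω + 1) + ω^3·3 + ω^2·3 + ω·3 + 1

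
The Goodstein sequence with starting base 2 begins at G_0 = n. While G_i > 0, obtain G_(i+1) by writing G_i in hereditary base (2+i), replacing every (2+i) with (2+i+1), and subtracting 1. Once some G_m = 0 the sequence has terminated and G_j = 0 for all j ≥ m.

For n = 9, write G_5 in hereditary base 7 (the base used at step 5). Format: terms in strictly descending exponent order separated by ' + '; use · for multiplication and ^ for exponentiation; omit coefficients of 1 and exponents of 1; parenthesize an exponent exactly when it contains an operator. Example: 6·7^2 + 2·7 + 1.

3·7^7 + 3·7^3 + 3·7^2 + 3·7

G_0=9  [base 2] 2^(2 + 1) + 1  →[2↦3]→  3^(3 + 1) + 1 = 82  −1 ⇒ G_1=81
G_1=81  [base 3] 3^(3 + 1)  →[3↦4]→  4^(4 + 1) = 1024  −1 ⇒ G_2=1023
G_2=1023  [base 4] 3·4^4 + 3·4^3 + 3·4^2 + 3·4 + 3  →[4↦5]→  3·5^5 + 3·5^3 + 3·5^2 + 3·5 + 3 = 9843  −1 ⇒ G_3=9842
G_3=9842  [base 5] 3·5^5 + 3·5^3 + 3·5^2 + 3·5 + 2  →[5↦6]→  3·6^6 + 3·6^3 + 3·6^2 + 3·6 + 2 = 140744  −1 ⇒ G_4=140743
G_4=140743  [base 6] 3·6^6 + 3·6^3 + 3·6^2 + 3·6 + 1  →[6↦7]→  3·7^7 + 3·7^3 + 3·7^2 + 3·7 + 1 = 2471827  −1 ⇒ G_5=2471826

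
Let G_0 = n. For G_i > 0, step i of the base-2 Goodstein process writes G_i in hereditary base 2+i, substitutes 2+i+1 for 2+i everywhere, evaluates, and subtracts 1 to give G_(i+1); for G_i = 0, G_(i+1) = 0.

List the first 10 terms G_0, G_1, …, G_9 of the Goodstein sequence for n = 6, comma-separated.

[0] 6 ≡ 2^2 + 2 (base 2). Lift 3: 30. −1: 29.
[1] 29 ≡ 3^3 + 2 (base 3). Lift 4: 258. −1: 257.
[2] 257 ≡ 4^4 + 1 (base 4). Lift 5: 3126. −1: 3125.
[3] 3125 ≡ 5^5 (base 5). Lift 6: 46656. −1: 46655.
[4] 46655 ≡ 5·6^5 + 5·6^4 + 5·6^3 + 5·6^2 + 5·6 + 5 (base 6). Lift 7: 98040. −1: 98039.
[5] 98039 ≡ 5·7^5 + 5·7^4 + 5·7^3 + 5·7^2 + 5·7 + 4 (base 7). Lift 8: 187244. −1: 187243.
[6] 187243 ≡ 5·8^5 + 5·8^4 + 5·8^3 + 5·8^2 + 5·8 + 3 (base 8). Lift 9: 332148. −1: 332147.
[7] 332147 ≡ 5·9^5 + 5·9^4 + 5·9^3 + 5·9^2 + 5·9 + 2 (base 9). Lift 10: 555552. −1: 555551.
[8] 555551 ≡ 5·10^5 + 5·10^4 + 5·10^3 + 5·10^2 + 5·10 + 1 (base 10). Lift 11: 885776. −1: 885775.

6, 29, 257, 3125, 46655, 98039, 187243, 332147, 555551, 885775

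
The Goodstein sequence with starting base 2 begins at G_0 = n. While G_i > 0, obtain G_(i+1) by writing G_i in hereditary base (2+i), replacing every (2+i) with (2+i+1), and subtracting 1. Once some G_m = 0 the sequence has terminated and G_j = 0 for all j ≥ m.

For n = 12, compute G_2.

i=0: 12 = 2^(2 + 1) + 2^2 (b=2); 2→3: 3^(3 + 1) + 3^3 = 108; 108−1 = 107
i=1: 107 = 3^(3 + 1) + 2·3^2 + 2·3 + 2 (b=3); 3→4: 4^(4 + 1) + 2·4^2 + 2·4 + 2 = 1066; 1066−1 = 1065
i=2: 1065 = 4^(4 + 1) + 2·4^2 + 2·4 + 1 (b=4); 4→5: 5^(5 + 1) + 2·5^2 + 2·5 + 1 = 15686; 15686−1 = 15685

1065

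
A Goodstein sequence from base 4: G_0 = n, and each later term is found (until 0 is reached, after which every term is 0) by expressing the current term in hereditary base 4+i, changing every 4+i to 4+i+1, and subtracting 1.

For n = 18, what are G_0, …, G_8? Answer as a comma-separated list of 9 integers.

i=0: 18 = 4^2 + 2 (b=4); 4→5: 5^2 + 2 = 27; 27−1 = 26
i=1: 26 = 5^2 + 1 (b=5); 5→6: 6^2 + 1 = 37; 37−1 = 36
i=2: 36 = 6^2 (b=6); 6→7: 7^2 = 49; 49−1 = 48
i=3: 48 = 6·7 + 6 (b=7); 7→8: 6·8 + 6 = 54; 54−1 = 53
i=4: 53 = 6·8 + 5 (b=8); 8→9: 6·9 + 5 = 59; 59−1 = 58
i=5: 58 = 6·9 + 4 (b=9); 9→10: 6·10 + 4 = 64; 64−1 = 63
i=6: 63 = 6·10 + 3 (b=10); 10→11: 6·11 + 3 = 69; 69−1 = 68
i=7: 68 = 6·11 + 2 (b=11); 11→12: 6·12 + 2 = 74; 74−1 = 73

18, 26, 36, 48, 53, 58, 63, 68, 73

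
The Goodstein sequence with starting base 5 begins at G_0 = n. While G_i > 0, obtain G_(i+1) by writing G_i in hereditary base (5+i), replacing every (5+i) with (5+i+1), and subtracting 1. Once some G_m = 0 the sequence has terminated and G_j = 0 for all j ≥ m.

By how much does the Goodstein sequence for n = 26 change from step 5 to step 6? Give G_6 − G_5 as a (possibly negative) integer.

step 0: 26 = 5^2 + 1; sub 6 for 5: 6^2 + 1; = 37; G_1 = 37−1 = 36
step 1: 36 = 6^2; sub 7 for 6: 7^2; = 49; G_2 = 49−1 = 48
step 2: 48 = 6·7 + 6; sub 8 for 7: 6·8 + 6; = 54; G_3 = 54−1 = 53
step 3: 53 = 6·8 + 5; sub 9 for 8: 6·9 + 5; = 59; G_4 = 59−1 = 58
step 4: 58 = 6·9 + 4; sub 10 for 9: 6·10 + 4; = 64; G_5 = 64−1 = 63
step 5: 63 = 6·10 + 3; sub 11 for 10: 6·11 + 3; = 69; G_6 = 69−1 = 68

5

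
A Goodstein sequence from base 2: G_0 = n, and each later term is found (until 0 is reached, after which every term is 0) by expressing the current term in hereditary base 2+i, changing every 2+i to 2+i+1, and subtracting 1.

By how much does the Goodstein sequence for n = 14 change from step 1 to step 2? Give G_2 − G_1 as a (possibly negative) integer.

1171

G_0 = 14. HB_2(14) = 2^(2 + 1) + 2^2 + 2. Bump = 111. G_1 = 110.
G_1 = 110. HB_3(110) = 3^(3 + 1) + 3^3 + 2. Bump = 1282. G_2 = 1281.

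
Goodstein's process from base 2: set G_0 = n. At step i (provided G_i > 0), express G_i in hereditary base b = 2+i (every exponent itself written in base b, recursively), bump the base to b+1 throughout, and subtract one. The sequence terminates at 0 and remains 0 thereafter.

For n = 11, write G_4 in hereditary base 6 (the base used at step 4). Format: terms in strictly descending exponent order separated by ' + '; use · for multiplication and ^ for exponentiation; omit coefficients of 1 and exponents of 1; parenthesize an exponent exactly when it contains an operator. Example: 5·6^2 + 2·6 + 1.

G_0=11  [base 2] 2^(2 + 1) + 2 + 1  →[2↦3]→  3^(3 + 1) + 3 + 1 = 85  −1 ⇒ G_1=84
G_1=84  [base 3] 3^(3 + 1) + 3  →[3↦4]→  4^(4 + 1) + 4 = 1028  −1 ⇒ G_2=1027
G_2=1027  [base 4] 4^(4 + 1) + 3  →[4↦5]→  5^(5 + 1) + 3 = 15628  −1 ⇒ G_3=15627
G_3=15627  [base 5] 5^(5 + 1) + 2  →[5↦6]→  6^(6 + 1) + 2 = 279938  −1 ⇒ G_4=279937
G_4=279937  [base 6] 6^(6 + 1) + 1  →[6↦7]→  7^(7 + 1) + 1 = 5764802  −1 ⇒ G_5=5764801

6^(6 + 1) + 1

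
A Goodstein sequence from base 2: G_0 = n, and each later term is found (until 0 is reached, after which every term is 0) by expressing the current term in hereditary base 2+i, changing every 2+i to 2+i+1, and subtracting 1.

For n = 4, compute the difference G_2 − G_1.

15

4 —HB2→ 2^2 —bump→ 3^3 = 27 —(−1)→ 26
26 —HB3→ 2·3^2 + 2·3 + 2 —bump→ 2·4^2 + 2·4 + 2 = 42 —(−1)→ 41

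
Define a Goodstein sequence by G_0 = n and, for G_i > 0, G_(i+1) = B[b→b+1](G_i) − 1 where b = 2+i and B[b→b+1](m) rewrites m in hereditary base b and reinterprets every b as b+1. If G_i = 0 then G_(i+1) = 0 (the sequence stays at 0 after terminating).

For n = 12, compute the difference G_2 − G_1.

G_0 = 12. HB_2(12) = 2^(2 + 1) + 2^2. Bump = 108. G_1 = 107.
G_1 = 107. HB_3(107) = 3^(3 + 1) + 2·3^2 + 2·3 + 2. Bump = 1066. G_2 = 1065.

958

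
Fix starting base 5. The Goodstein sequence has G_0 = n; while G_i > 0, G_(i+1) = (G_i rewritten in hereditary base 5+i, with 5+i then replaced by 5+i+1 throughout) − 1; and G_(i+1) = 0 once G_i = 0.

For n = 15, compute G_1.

17

i=0: 15 = 3·5 (b=5); 5→6: 3·6 = 18; 18−1 = 17
i=1: 17 = 2·6 + 5 (b=6); 6→7: 2·7 + 5 = 19; 19−1 = 18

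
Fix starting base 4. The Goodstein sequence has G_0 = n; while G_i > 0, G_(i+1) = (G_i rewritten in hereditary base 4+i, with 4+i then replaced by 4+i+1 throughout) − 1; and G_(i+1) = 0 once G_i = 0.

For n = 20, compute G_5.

20 —HB4→ 4^2 + 4 —bump→ 5^2 + 5 = 30 —(−1)→ 29
29 —HB5→ 5^2 + 4 —bump→ 6^2 + 4 = 40 —(−1)→ 39
39 —HB6→ 6^2 + 3 —bump→ 7^2 + 3 = 52 —(−1)→ 51
51 —HB7→ 7^2 + 2 —bump→ 8^2 + 2 = 66 —(−1)→ 65
65 —HB8→ 8^2 + 1 —bump→ 9^2 + 1 = 82 —(−1)→ 81
81 —HB9→ 9^2 —bump→ 10^2 = 100 —(−1)→ 99

81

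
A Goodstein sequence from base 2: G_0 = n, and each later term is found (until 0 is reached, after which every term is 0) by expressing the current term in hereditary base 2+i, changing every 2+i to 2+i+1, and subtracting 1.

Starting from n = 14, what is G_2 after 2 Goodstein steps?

step 0: 14 = 2^(2 + 1) + 2^2 + 2; sub 3 for 2: 3^(3 + 1) + 3^3 + 3; = 111; G_1 = 111−1 = 110
step 1: 110 = 3^(3 + 1) + 3^3 + 2; sub 4 for 3: 4^(4 + 1) + 4^4 + 2; = 1282; G_2 = 1282−1 = 1281

1281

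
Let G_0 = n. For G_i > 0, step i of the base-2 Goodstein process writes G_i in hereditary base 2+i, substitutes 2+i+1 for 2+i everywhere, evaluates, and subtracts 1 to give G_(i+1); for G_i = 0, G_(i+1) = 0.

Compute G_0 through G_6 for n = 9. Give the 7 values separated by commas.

G_0 = 9. HB_2(9) = 2^(2 + 1) + 1. Bump = 82. G_1 = 81.
G_1 = 81. HB_3(81) = 3^(3 + 1). Bump = 1024. G_2 = 1023.
G_2 = 1023. HB_4(1023) = 3·4^4 + 3·4^3 + 3·4^2 + 3·4 + 3. Bump = 9843. G_3 = 9842.
G_3 = 9842. HB_5(9842) = 3·5^5 + 3·5^3 + 3·5^2 + 3·5 + 2. Bump = 140744. G_4 = 140743.
G_4 = 140743. HB_6(140743) = 3·6^6 + 3·6^3 + 3·6^2 + 3·6 + 1. Bump = 2471827. G_5 = 2471826.
G_5 = 2471826. HB_7(2471826) = 3·7^7 + 3·7^3 + 3·7^2 + 3·7. Bump = 50333400. G_6 = 50333399.

9, 81, 1023, 9842, 140743, 2471826, 50333399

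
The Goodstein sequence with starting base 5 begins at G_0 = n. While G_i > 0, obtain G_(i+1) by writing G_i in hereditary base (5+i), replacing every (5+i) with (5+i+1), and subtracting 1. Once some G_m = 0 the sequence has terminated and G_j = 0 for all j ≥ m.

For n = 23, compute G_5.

37

base 5: 23 = 4·5 + 3; at 6: 4·6 + 3 = 27; next = 26
base 6: 26 = 4·6 + 2; at 7: 4·7 + 2 = 30; next = 29
base 7: 29 = 4·7 + 1; at 8: 4·8 + 1 = 33; next = 32
base 8: 32 = 4·8; at 9: 4·9 = 36; next = 35
base 9: 35 = 3·9 + 8; at 10: 3·10 + 8 = 38; next = 37
base 10: 37 = 3·10 + 7; at 11: 3·11 + 7 = 40; next = 39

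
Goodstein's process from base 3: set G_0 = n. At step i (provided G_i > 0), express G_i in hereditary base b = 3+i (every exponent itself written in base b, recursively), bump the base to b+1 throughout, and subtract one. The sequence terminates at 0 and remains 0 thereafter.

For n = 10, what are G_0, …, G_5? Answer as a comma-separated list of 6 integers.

step 0: 10 = 3^2 + 1; sub 4 for 3: 4^2 + 1; = 17; G_1 = 17−1 = 16
step 1: 16 = 4^2; sub 5 for 4: 5^2; = 25; G_2 = 25−1 = 24
step 2: 24 = 4·5 + 4; sub 6 for 5: 4·6 + 4; = 28; G_3 = 28−1 = 27
step 3: 27 = 4·6 + 3; sub 7 for 6: 4·7 + 3; = 31; G_4 = 31−1 = 30
step 4: 30 = 4·7 + 2; sub 8 for 7: 4·8 + 2; = 34; G_5 = 34−1 = 33

10, 16, 24, 27, 30, 33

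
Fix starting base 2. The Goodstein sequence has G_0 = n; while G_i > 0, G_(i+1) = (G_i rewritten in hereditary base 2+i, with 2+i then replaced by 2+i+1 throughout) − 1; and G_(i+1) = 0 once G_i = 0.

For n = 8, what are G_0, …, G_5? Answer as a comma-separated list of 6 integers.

8, 80, 553, 6310, 93395, 1647195

[0] 8 ≡ 2^(2 + 1) (base 2). Lift 3: 81. −1: 80.
[1] 80 ≡ 2·3^3 + 2·3^2 + 2·3 + 2 (base 3). Lift 4: 554. −1: 553.
[2] 553 ≡ 2·4^4 + 2·4^2 + 2·4 + 1 (base 4). Lift 5: 6311. −1: 6310.
[3] 6310 ≡ 2·5^5 + 2·5^2 + 2·5 (base 5). Lift 6: 93396. −1: 93395.
[4] 93395 ≡ 2·6^6 + 2·6^2 + 6 + 5 (base 6). Lift 7: 1647196. −1: 1647195.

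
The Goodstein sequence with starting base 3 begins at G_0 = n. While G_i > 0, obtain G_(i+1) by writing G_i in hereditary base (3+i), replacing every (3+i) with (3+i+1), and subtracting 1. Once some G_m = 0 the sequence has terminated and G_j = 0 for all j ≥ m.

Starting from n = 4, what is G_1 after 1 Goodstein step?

G_0=4  [base 3] 3 + 1  →[3↦4]→  4 + 1 = 5  −1 ⇒ G_1=4
G_1=4  [base 4] 4  →[4↦5]→  5 = 5  −1 ⇒ G_2=4

4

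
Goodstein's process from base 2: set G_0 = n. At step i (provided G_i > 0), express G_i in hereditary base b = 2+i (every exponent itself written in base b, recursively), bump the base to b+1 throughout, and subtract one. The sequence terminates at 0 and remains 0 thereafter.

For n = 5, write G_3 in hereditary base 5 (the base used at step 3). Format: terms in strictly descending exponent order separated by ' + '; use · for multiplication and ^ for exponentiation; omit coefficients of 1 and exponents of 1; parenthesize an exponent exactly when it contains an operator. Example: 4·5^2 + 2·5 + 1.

3·5^3 + 3·5^2 + 3·5 + 2

G_0 = 5. HB_2(5) = 2^2 + 1. Bump = 28. G_1 = 27.
G_1 = 27. HB_3(27) = 3^3. Bump = 256. G_2 = 255.
G_2 = 255. HB_4(255) = 3·4^3 + 3·4^2 + 3·4 + 3. Bump = 468. G_3 = 467.
G_3 = 467. HB_5(467) = 3·5^3 + 3·5^2 + 3·5 + 2. Bump = 776. G_4 = 775.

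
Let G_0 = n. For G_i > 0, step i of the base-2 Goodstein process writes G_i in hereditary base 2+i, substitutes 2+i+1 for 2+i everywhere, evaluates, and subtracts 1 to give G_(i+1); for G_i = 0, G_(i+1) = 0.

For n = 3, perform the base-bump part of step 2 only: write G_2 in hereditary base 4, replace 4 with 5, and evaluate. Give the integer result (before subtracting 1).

G_0 = 3. HB_2(3) = 2 + 1. Bump = 4. G_1 = 3.
G_1 = 3. HB_3(3) = 3. Bump = 4. G_2 = 3.
G_2 = 3. HB_4(3) = 3. Bump = 3. G_3 = 2.

3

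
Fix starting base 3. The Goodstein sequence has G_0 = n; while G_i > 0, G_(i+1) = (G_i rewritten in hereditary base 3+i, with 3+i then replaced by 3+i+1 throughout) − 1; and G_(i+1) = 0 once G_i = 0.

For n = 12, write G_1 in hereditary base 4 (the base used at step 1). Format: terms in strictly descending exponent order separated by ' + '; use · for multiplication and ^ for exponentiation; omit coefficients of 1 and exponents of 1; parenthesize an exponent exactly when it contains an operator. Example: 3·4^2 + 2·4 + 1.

4^2 + 3

i=0: 12 = 3^2 + 3 (b=3); 3→4: 4^2 + 4 = 20; 20−1 = 19
i=1: 19 = 4^2 + 3 (b=4); 4→5: 5^2 + 3 = 28; 28−1 = 27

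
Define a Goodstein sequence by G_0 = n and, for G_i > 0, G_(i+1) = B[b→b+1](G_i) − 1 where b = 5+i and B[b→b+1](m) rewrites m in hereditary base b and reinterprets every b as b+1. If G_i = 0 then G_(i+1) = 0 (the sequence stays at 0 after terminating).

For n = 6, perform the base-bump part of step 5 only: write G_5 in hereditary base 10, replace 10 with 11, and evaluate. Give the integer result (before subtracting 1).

G_0 = 6. HB_5(6) = 5 + 1. Bump = 7. G_1 = 6.
G_1 = 6. HB_6(6) = 6. Bump = 7. G_2 = 6.
G_2 = 6. HB_7(6) = 6. Bump = 6. G_3 = 5.
G_3 = 5. HB_8(5) = 5. Bump = 5. G_4 = 4.
G_4 = 4. HB_9(4) = 4. Bump = 4. G_5 = 3.
G_5 = 3. HB_10(3) = 3. Bump = 3. G_6 = 2.

3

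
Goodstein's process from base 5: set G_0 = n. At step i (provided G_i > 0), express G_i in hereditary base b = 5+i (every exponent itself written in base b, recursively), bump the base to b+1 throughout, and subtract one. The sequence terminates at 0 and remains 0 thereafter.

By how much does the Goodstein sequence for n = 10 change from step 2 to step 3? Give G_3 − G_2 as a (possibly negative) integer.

0

(0) 10|_5 = 2·5 ↦ 2·6|_6 = 12 ⇒ 11
(1) 11|_6 = 6 + 5 ↦ 7 + 5|_7 = 12 ⇒ 11
(2) 11|_7 = 7 + 4 ↦ 8 + 4|_8 = 12 ⇒ 11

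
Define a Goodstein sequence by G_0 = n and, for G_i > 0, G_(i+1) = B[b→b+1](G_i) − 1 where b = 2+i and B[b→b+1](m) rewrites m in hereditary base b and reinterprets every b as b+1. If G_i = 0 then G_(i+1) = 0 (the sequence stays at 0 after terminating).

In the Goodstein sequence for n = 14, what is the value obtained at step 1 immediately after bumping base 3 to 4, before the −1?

1282

base 2: 14 = 2^(2 + 1) + 2^2 + 2; at 3: 3^(3 + 1) + 3^3 + 3 = 111; next = 110
base 3: 110 = 3^(3 + 1) + 3^3 + 2; at 4: 4^(4 + 1) + 4^4 + 2 = 1282; next = 1281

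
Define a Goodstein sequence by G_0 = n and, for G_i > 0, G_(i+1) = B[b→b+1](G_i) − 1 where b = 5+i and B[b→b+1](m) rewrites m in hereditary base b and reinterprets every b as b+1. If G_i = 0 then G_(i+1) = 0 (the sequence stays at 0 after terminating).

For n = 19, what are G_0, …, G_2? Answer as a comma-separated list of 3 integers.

19 —HB5→ 3·5 + 4 —bump→ 3·6 + 4 = 22 —(−1)→ 21
21 —HB6→ 3·6 + 3 —bump→ 3·7 + 3 = 24 —(−1)→ 23

19, 21, 23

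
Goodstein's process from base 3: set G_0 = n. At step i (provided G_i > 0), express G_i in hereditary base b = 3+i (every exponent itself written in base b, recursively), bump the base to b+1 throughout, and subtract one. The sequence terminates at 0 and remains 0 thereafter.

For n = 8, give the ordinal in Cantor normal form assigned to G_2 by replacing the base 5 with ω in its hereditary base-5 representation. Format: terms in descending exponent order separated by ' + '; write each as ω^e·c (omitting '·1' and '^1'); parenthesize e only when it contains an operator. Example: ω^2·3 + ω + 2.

ω·2

base 3: 8 = 2·3 + 2; at 4: 2·4 + 2 = 10; next = 9
base 4: 9 = 2·4 + 1; at 5: 2·5 + 1 = 11; next = 10
base 5: 10 = 2·5; at 6: 2·6 = 12; next = 11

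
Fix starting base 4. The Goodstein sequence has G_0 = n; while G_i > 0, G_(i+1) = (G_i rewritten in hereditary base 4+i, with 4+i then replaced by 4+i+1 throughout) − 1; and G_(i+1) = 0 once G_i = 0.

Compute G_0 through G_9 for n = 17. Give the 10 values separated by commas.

17, 25, 35, 39, 43, 47, 51, 55, 59, 62

G_0 = 17. HB_4(17) = 4^2 + 1. Bump = 26. G_1 = 25.
G_1 = 25. HB_5(25) = 5^2. Bump = 36. G_2 = 35.
G_2 = 35. HB_6(35) = 5·6 + 5. Bump = 40. G_3 = 39.
G_3 = 39. HB_7(39) = 5·7 + 4. Bump = 44. G_4 = 43.
G_4 = 43. HB_8(43) = 5·8 + 3. Bump = 48. G_5 = 47.
G_5 = 47. HB_9(47) = 5·9 + 2. Bump = 52. G_6 = 51.
G_6 = 51. HB_10(51) = 5·10 + 1. Bump = 56. G_7 = 55.
G_7 = 55. HB_11(55) = 5·11. Bump = 60. G_8 = 59.
G_8 = 59. HB_12(59) = 4·12 + 11. Bump = 63. G_9 = 62.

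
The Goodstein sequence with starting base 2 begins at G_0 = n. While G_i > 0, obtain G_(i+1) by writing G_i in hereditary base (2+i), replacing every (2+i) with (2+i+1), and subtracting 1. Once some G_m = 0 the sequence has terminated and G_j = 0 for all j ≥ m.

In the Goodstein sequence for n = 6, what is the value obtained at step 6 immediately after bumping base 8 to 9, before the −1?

G_0 = 6. HB_2(6) = 2^2 + 2. Bump = 30. G_1 = 29.
G_1 = 29. HB_3(29) = 3^3 + 2. Bump = 258. G_2 = 257.
G_2 = 257. HB_4(257) = 4^4 + 1. Bump = 3126. G_3 = 3125.
G_3 = 3125. HB_5(3125) = 5^5. Bump = 46656. G_4 = 46655.
G_4 = 46655. HB_6(46655) = 5·6^5 + 5·6^4 + 5·6^3 + 5·6^2 + 5·6 + 5. Bump = 98040. G_5 = 98039.
G_5 = 98039. HB_7(98039) = 5·7^5 + 5·7^4 + 5·7^3 + 5·7^2 + 5·7 + 4. Bump = 187244. G_6 = 187243.
G_6 = 187243. HB_8(187243) = 5·8^5 + 5·8^4 + 5·8^3 + 5·8^2 + 5·8 + 3. Bump = 332148. G_7 = 332147.

332148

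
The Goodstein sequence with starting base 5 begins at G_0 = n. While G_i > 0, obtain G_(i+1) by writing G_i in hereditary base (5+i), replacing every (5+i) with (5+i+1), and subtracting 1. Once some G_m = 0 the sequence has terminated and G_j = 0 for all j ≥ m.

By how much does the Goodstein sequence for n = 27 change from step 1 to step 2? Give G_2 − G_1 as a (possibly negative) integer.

12

i=0: 27 = 5^2 + 2 (b=5); 5→6: 6^2 + 2 = 38; 38−1 = 37
i=1: 37 = 6^2 + 1 (b=6); 6→7: 7^2 + 1 = 50; 50−1 = 49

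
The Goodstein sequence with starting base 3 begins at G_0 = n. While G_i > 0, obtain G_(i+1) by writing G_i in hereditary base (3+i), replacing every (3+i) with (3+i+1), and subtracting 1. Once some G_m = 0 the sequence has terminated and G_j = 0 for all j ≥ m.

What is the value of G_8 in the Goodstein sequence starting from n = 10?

[0] 10 ≡ 3^2 + 1 (base 3). Lift 4: 17. −1: 16.
[1] 16 ≡ 4^2 (base 4). Lift 5: 25. −1: 24.
[2] 24 ≡ 4·5 + 4 (base 5). Lift 6: 28. −1: 27.
[3] 27 ≡ 4·6 + 3 (base 6). Lift 7: 31. −1: 30.
[4] 30 ≡ 4·7 + 2 (base 7). Lift 8: 34. −1: 33.
[5] 33 ≡ 4·8 + 1 (base 8). Lift 9: 37. −1: 36.
[6] 36 ≡ 4·9 (base 9). Lift 10: 40. −1: 39.
[7] 39 ≡ 3·10 + 9 (base 10). Lift 11: 42. −1: 41.
[8] 41 ≡ 3·11 + 8 (base 11). Lift 12: 44. −1: 43.

41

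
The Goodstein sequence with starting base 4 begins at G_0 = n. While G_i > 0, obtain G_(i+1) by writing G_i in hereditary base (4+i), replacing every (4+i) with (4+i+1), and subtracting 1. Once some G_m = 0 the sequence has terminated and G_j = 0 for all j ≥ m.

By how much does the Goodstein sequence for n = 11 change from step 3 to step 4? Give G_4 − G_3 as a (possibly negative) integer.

1

i=0: 11 = 2·4 + 3 (b=4); 4→5: 2·5 + 3 = 13; 13−1 = 12
i=1: 12 = 2·5 + 2 (b=5); 5→6: 2·6 + 2 = 14; 14−1 = 13
i=2: 13 = 2·6 + 1 (b=6); 6→7: 2·7 + 1 = 15; 15−1 = 14
i=3: 14 = 2·7 (b=7); 7→8: 2·8 = 16; 16−1 = 15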